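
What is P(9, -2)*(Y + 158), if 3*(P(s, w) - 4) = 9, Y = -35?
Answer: 861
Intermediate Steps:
P(s, w) = 7 (P(s, w) = 4 + (1/3)*9 = 4 + 3 = 7)
P(9, -2)*(Y + 158) = 7*(-35 + 158) = 7*123 = 861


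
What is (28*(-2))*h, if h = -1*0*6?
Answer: 0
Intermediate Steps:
h = 0 (h = 0*6 = 0)
(28*(-2))*h = (28*(-2))*0 = -56*0 = 0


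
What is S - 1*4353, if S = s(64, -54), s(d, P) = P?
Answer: -4407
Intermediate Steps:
S = -54
S - 1*4353 = -54 - 1*4353 = -54 - 4353 = -4407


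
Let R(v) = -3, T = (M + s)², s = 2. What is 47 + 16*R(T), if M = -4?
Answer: -1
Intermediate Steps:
T = 4 (T = (-4 + 2)² = (-2)² = 4)
47 + 16*R(T) = 47 + 16*(-3) = 47 - 48 = -1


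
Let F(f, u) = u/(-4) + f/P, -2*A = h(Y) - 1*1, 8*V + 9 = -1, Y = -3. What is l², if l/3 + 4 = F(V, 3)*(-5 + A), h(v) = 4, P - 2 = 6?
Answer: 131769/4096 ≈ 32.170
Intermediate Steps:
V = -5/4 (V = -9/8 + (⅛)*(-1) = -9/8 - ⅛ = -5/4 ≈ -1.2500)
P = 8 (P = 2 + 6 = 8)
A = -3/2 (A = -(4 - 1*1)/2 = -(4 - 1)/2 = -½*3 = -3/2 ≈ -1.5000)
F(f, u) = -u/4 + f/8 (F(f, u) = u/(-4) + f/8 = u*(-¼) + f*(⅛) = -u/4 + f/8)
l = 363/64 (l = -12 + 3*((-¼*3 + (⅛)*(-5/4))*(-5 - 3/2)) = -12 + 3*((-¾ - 5/32)*(-13/2)) = -12 + 3*(-29/32*(-13/2)) = -12 + 3*(377/64) = -12 + 1131/64 = 363/64 ≈ 5.6719)
l² = (363/64)² = 131769/4096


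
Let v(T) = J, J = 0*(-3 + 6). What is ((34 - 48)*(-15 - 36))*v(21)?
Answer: 0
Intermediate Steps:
J = 0 (J = 0*3 = 0)
v(T) = 0
((34 - 48)*(-15 - 36))*v(21) = ((34 - 48)*(-15 - 36))*0 = -14*(-51)*0 = 714*0 = 0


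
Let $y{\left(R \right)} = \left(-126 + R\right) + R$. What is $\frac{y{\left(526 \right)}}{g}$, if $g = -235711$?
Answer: $- \frac{926}{235711} \approx -0.0039285$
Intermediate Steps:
$y{\left(R \right)} = -126 + 2 R$
$\frac{y{\left(526 \right)}}{g} = \frac{-126 + 2 \cdot 526}{-235711} = \left(-126 + 1052\right) \left(- \frac{1}{235711}\right) = 926 \left(- \frac{1}{235711}\right) = - \frac{926}{235711}$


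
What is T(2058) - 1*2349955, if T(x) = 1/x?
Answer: -4836207389/2058 ≈ -2.3500e+6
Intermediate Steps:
T(2058) - 1*2349955 = 1/2058 - 1*2349955 = 1/2058 - 2349955 = -4836207389/2058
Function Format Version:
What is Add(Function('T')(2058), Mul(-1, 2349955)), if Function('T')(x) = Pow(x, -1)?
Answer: Rational(-4836207389, 2058) ≈ -2.3500e+6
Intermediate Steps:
Add(Function('T')(2058), Mul(-1, 2349955)) = Add(Pow(2058, -1), Mul(-1, 2349955)) = Add(Rational(1, 2058), -2349955) = Rational(-4836207389, 2058)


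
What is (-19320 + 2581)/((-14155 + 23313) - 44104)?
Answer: 16739/34946 ≈ 0.47900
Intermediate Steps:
(-19320 + 2581)/((-14155 + 23313) - 44104) = -16739/(9158 - 44104) = -16739/(-34946) = -16739*(-1/34946) = 16739/34946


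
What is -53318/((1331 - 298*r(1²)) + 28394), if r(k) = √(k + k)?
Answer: -1584877550/883398017 - 15888764*√2/883398017 ≈ -1.8195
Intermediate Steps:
r(k) = √2*√k (r(k) = √(2*k) = √2*√k)
-53318/((1331 - 298*r(1²)) + 28394) = -53318/((1331 - 298*√2*√(1²)) + 28394) = -53318/((1331 - 298*√2*√1) + 28394) = -53318/((1331 - 298*√2) + 28394) = -53318/(29725 - 298*√2)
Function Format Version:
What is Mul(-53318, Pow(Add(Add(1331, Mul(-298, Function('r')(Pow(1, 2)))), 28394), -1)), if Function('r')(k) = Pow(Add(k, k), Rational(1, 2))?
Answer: Add(Rational(-1584877550, 883398017), Mul(Rational(-15888764, 883398017), Pow(2, Rational(1, 2)))) ≈ -1.8195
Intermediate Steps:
Function('r')(k) = Mul(Pow(2, Rational(1, 2)), Pow(k, Rational(1, 2))) (Function('r')(k) = Pow(Mul(2, k), Rational(1, 2)) = Mul(Pow(2, Rational(1, 2)), Pow(k, Rational(1, 2))))
Mul(-53318, Pow(Add(Add(1331, Mul(-298, Function('r')(Pow(1, 2)))), 28394), -1)) = Mul(-53318, Pow(Add(Add(1331, Mul(-298, Mul(Pow(2, Rational(1, 2)), Pow(Pow(1, 2), Rational(1, 2))))), 28394), -1)) = Mul(-53318, Pow(Add(Add(1331, Mul(-298, Mul(Pow(2, Rational(1, 2)), Pow(1, Rational(1, 2))))), 28394), -1)) = Mul(-53318, Pow(Add(Add(1331, Mul(-298, Mul(Pow(2, Rational(1, 2)), 1))), 28394), -1)) = Mul(-53318, Pow(Add(Add(1331, Mul(-298, Pow(2, Rational(1, 2)))), 28394), -1)) = Mul(-53318, Pow(Add(29725, Mul(-298, Pow(2, Rational(1, 2)))), -1))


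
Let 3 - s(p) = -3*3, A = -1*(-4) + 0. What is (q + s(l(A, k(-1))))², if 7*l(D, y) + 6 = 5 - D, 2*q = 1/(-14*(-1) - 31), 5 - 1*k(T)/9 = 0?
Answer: 165649/1156 ≈ 143.29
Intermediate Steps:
k(T) = 45 (k(T) = 45 - 9*0 = 45 + 0 = 45)
q = -1/34 (q = 1/(2*(-14*(-1) - 31)) = 1/(2*(14 - 31)) = (½)/(-17) = (½)*(-1/17) = -1/34 ≈ -0.029412)
A = 4 (A = 4 + 0 = 4)
l(D, y) = -⅐ - D/7 (l(D, y) = -6/7 + (5 - D)/7 = -6/7 + (5/7 - D/7) = -⅐ - D/7)
s(p) = 12 (s(p) = 3 - (-3)*3 = 3 - 1*(-9) = 3 + 9 = 12)
(q + s(l(A, k(-1))))² = (-1/34 + 12)² = (407/34)² = 165649/1156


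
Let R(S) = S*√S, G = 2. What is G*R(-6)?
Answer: -12*I*√6 ≈ -29.394*I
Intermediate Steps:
R(S) = S^(3/2)
G*R(-6) = 2*(-6)^(3/2) = 2*(-6*I*√6) = -12*I*√6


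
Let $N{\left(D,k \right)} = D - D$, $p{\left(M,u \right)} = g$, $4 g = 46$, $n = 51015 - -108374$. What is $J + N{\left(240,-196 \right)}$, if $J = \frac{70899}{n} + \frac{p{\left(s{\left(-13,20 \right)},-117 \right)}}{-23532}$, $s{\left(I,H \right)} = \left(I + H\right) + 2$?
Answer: $\frac{3333124589}{7501483896} \approx 0.44433$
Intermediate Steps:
$n = 159389$ ($n = 51015 + 108374 = 159389$)
$g = \frac{23}{2}$ ($g = \frac{1}{4} \cdot 46 = \frac{23}{2} \approx 11.5$)
$s{\left(I,H \right)} = 2 + H + I$ ($s{\left(I,H \right)} = \left(H + I\right) + 2 = 2 + H + I$)
$p{\left(M,u \right)} = \frac{23}{2}$
$J = \frac{3333124589}{7501483896}$ ($J = \frac{70899}{159389} + \frac{23}{2 \left(-23532\right)} = 70899 \cdot \frac{1}{159389} + \frac{23}{2} \left(- \frac{1}{23532}\right) = \frac{70899}{159389} - \frac{23}{47064} = \frac{3333124589}{7501483896} \approx 0.44433$)
$N{\left(D,k \right)} = 0$
$J + N{\left(240,-196 \right)} = \frac{3333124589}{7501483896} + 0 = \frac{3333124589}{7501483896}$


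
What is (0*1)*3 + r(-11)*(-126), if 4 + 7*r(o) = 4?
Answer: 0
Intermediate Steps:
r(o) = 0 (r(o) = -4/7 + (⅐)*4 = -4/7 + 4/7 = 0)
(0*1)*3 + r(-11)*(-126) = (0*1)*3 + 0*(-126) = 0*3 + 0 = 0 + 0 = 0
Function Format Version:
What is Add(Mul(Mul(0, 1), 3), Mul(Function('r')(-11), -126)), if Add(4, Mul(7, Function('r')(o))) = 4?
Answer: 0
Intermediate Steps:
Function('r')(o) = 0 (Function('r')(o) = Add(Rational(-4, 7), Mul(Rational(1, 7), 4)) = Add(Rational(-4, 7), Rational(4, 7)) = 0)
Add(Mul(Mul(0, 1), 3), Mul(Function('r')(-11), -126)) = Add(Mul(Mul(0, 1), 3), Mul(0, -126)) = Add(Mul(0, 3), 0) = Add(0, 0) = 0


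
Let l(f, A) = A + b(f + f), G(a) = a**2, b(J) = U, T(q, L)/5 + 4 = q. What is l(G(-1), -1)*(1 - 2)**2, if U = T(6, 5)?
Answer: 9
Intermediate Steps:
T(q, L) = -20 + 5*q
U = 10 (U = -20 + 5*6 = -20 + 30 = 10)
b(J) = 10
l(f, A) = 10 + A (l(f, A) = A + 10 = 10 + A)
l(G(-1), -1)*(1 - 2)**2 = (10 - 1)*(1 - 2)**2 = 9*(-1)**2 = 9*1 = 9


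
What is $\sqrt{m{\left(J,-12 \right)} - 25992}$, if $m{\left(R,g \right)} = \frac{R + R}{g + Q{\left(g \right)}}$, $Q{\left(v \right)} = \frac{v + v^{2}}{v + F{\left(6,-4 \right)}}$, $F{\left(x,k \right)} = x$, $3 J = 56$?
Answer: $\frac{4 i \sqrt{4225503}}{51} \approx 161.22 i$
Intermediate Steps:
$J = \frac{56}{3}$ ($J = \frac{1}{3} \cdot 56 = \frac{56}{3} \approx 18.667$)
$Q{\left(v \right)} = \frac{v + v^{2}}{6 + v}$ ($Q{\left(v \right)} = \frac{v + v^{2}}{v + 6} = \frac{v + v^{2}}{6 + v}$)
$m{\left(R,g \right)} = \frac{2 R}{g + \frac{g \left(1 + g\right)}{6 + g}}$ ($m{\left(R,g \right)} = \frac{R + R}{g + \frac{g \left(1 + g\right)}{6 + g}} = \frac{2 R}{g + \frac{g \left(1 + g\right)}{6 + g}}$)
$\sqrt{m{\left(J,-12 \right)} - 25992} = \sqrt{2 \cdot \frac{56}{3} \frac{1}{-12} \frac{1}{7 + 2 \left(-12\right)} \left(6 - 12\right) - 25992} = \sqrt{2 \cdot \frac{56}{3} \left(- \frac{1}{12}\right) \frac{1}{7 - 24} \left(-6\right) - 25992} = \sqrt{2 \cdot \frac{56}{3} \left(- \frac{1}{12}\right) \frac{1}{-17} \left(-6\right) - 25992} = \sqrt{2 \cdot \frac{56}{3} \left(- \frac{1}{12}\right) \left(- \frac{1}{17}\right) \left(-6\right) - 25992} = \sqrt{- \frac{56}{51} - 25992} = \sqrt{- \frac{1325648}{51}} = \frac{4 i \sqrt{4225503}}{51}$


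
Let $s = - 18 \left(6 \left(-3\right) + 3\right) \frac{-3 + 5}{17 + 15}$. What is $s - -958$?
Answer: $\frac{7799}{8} \approx 974.88$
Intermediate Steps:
$s = \frac{135}{8}$ ($s = - 18 \left(-18 + 3\right) \frac{2}{32} = \left(-18\right) \left(-15\right) 2 \cdot \frac{1}{32} = 270 \cdot \frac{1}{16} = \frac{135}{8} \approx 16.875$)
$s - -958 = \frac{135}{8} - -958 = \frac{135}{8} + 958 = \frac{7799}{8}$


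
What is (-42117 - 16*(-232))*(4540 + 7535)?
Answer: -463740375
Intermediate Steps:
(-42117 - 16*(-232))*(4540 + 7535) = (-42117 + 3712)*12075 = -38405*12075 = -463740375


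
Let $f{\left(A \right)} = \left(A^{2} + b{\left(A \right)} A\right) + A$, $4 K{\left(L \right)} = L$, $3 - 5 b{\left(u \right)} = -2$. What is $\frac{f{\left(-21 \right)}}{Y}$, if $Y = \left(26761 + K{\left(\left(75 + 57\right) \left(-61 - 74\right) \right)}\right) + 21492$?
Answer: $\frac{399}{43798} \approx 0.00911$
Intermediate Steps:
$b{\left(u \right)} = 1$ ($b{\left(u \right)} = \frac{3}{5} - - \frac{2}{5} = \frac{3}{5} + \frac{2}{5} = 1$)
$K{\left(L \right)} = \frac{L}{4}$
$f{\left(A \right)} = A^{2} + 2 A$ ($f{\left(A \right)} = \left(A^{2} + 1 A\right) + A = \left(A^{2} + A\right) + A = \left(A + A^{2}\right) + A = A^{2} + 2 A$)
$Y = 43798$ ($Y = \left(26761 + \frac{\left(75 + 57\right) \left(-61 - 74\right)}{4}\right) + 21492 = \left(26761 + \frac{132 \left(-135\right)}{4}\right) + 21492 = \left(26761 + \frac{1}{4} \left(-17820\right)\right) + 21492 = \left(26761 - 4455\right) + 21492 = 22306 + 21492 = 43798$)
$\frac{f{\left(-21 \right)}}{Y} = \frac{\left(-21\right) \left(2 - 21\right)}{43798} = \left(-21\right) \left(-19\right) \frac{1}{43798} = 399 \cdot \frac{1}{43798} = \frac{399}{43798}$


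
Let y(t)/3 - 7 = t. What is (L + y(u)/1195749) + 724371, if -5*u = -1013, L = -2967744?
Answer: -4470851701247/1992915 ≈ -2.2434e+6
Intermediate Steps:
u = 1013/5 (u = -⅕*(-1013) = 1013/5 ≈ 202.60)
y(t) = 21 + 3*t
(L + y(u)/1195749) + 724371 = (-2967744 + (21 + 3*(1013/5))/1195749) + 724371 = (-2967744 + (21 + 3039/5)*(1/1195749)) + 724371 = (-2967744 + (3144/5)*(1/1195749)) + 724371 = (-2967744 + 1048/1992915) + 724371 = -5914461532712/1992915 + 724371 = -4470851701247/1992915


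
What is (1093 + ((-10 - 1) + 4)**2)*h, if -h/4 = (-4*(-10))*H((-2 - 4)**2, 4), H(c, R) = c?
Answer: -6577920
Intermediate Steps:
h = -5760 (h = -4*(-4*(-10))*(-2 - 4)**2 = -160*(-6)**2 = -160*36 = -4*1440 = -5760)
(1093 + ((-10 - 1) + 4)**2)*h = (1093 + ((-10 - 1) + 4)**2)*(-5760) = (1093 + (-11 + 4)**2)*(-5760) = (1093 + (-7)**2)*(-5760) = (1093 + 49)*(-5760) = 1142*(-5760) = -6577920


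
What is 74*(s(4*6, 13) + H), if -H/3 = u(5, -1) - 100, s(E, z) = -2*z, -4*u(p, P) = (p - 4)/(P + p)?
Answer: 162319/8 ≈ 20290.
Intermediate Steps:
u(p, P) = -(-4 + p)/(4*(P + p)) (u(p, P) = -(p - 4)/(4*(P + p)) = -(-4 + p)/(4*(P + p)))
H = 4803/16 (H = -3*((1 - ¼*5)/(-1 + 5) - 100) = -3*((1 - 5/4)/4 - 100) = -3*((¼)*(-¼) - 100) = -3*(-1/16 - 100) = -3*(-1601/16) = 4803/16 ≈ 300.19)
74*(s(4*6, 13) + H) = 74*(-2*13 + 4803/16) = 74*(-26 + 4803/16) = 74*(4387/16) = 162319/8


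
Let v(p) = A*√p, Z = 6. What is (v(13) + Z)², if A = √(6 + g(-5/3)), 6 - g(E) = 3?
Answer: 153 + 36*√13 ≈ 282.80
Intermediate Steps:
g(E) = 3 (g(E) = 6 - 1*3 = 6 - 3 = 3)
A = 3 (A = √(6 + 3) = √9 = 3)
v(p) = 3*√p
(v(13) + Z)² = (3*√13 + 6)² = (6 + 3*√13)²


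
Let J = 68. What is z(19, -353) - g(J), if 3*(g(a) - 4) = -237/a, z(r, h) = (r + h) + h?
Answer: -46909/68 ≈ -689.84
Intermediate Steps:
z(r, h) = r + 2*h (z(r, h) = (h + r) + h = r + 2*h)
g(a) = 4 - 79/a (g(a) = 4 + (-237/a)/3 = 4 - 79/a)
z(19, -353) - g(J) = (19 + 2*(-353)) - (4 - 79/68) = (19 - 706) - (4 - 79*1/68) = -687 - (4 - 79/68) = -687 - 1*193/68 = -687 - 193/68 = -46909/68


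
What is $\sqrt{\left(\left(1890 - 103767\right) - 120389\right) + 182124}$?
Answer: $i \sqrt{40142} \approx 200.35 i$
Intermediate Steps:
$\sqrt{\left(\left(1890 - 103767\right) - 120389\right) + 182124} = \sqrt{\left(-101877 - 120389\right) + 182124} = \sqrt{-222266 + 182124} = \sqrt{-40142} = i \sqrt{40142}$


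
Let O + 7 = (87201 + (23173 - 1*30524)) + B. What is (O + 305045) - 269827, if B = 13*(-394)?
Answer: 109939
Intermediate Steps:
B = -5122
O = 74721 (O = -7 + ((87201 + (23173 - 1*30524)) - 5122) = -7 + ((87201 + (23173 - 30524)) - 5122) = -7 + ((87201 - 7351) - 5122) = -7 + (79850 - 5122) = -7 + 74728 = 74721)
(O + 305045) - 269827 = (74721 + 305045) - 269827 = 379766 - 269827 = 109939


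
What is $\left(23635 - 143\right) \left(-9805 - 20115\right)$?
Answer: $-702880640$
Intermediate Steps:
$\left(23635 - 143\right) \left(-9805 - 20115\right) = 23492 \left(-29920\right) = -702880640$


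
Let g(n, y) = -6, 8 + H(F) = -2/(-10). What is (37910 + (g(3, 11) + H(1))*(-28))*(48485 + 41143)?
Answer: 17162148696/5 ≈ 3.4324e+9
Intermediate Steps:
H(F) = -39/5 (H(F) = -8 - 2/(-10) = -8 - 2*(-1/10) = -8 + 1/5 = -39/5)
(37910 + (g(3, 11) + H(1))*(-28))*(48485 + 41143) = (37910 + (-6 - 39/5)*(-28))*(48485 + 41143) = (37910 - 69/5*(-28))*89628 = (37910 + 1932/5)*89628 = (191482/5)*89628 = 17162148696/5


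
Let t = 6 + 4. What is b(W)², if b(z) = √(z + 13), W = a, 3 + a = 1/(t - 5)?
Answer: 51/5 ≈ 10.200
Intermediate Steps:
t = 10
a = -14/5 (a = -3 + 1/(10 - 5) = -3 + 1/5 = -3 + ⅕ = -14/5 ≈ -2.8000)
W = -14/5 ≈ -2.8000
b(z) = √(13 + z)
b(W)² = (√(13 - 14/5))² = (√(51/5))² = (√255/5)² = 51/5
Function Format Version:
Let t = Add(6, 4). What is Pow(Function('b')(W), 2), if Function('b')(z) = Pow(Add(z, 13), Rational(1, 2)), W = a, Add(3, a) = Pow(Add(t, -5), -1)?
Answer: Rational(51, 5) ≈ 10.200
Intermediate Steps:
t = 10
a = Rational(-14, 5) (a = Add(-3, Pow(Add(10, -5), -1)) = Add(-3, Pow(5, -1)) = Add(-3, Rational(1, 5)) = Rational(-14, 5) ≈ -2.8000)
W = Rational(-14, 5) ≈ -2.8000
Function('b')(z) = Pow(Add(13, z), Rational(1, 2))
Pow(Function('b')(W), 2) = Pow(Pow(Add(13, Rational(-14, 5)), Rational(1, 2)), 2) = Pow(Pow(Rational(51, 5), Rational(1, 2)), 2) = Pow(Mul(Rational(1, 5), Pow(255, Rational(1, 2))), 2) = Rational(51, 5)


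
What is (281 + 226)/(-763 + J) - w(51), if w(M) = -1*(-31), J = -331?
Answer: -34421/1094 ≈ -31.463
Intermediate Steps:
w(M) = 31
(281 + 226)/(-763 + J) - w(51) = (281 + 226)/(-763 - 331) - 1*31 = 507/(-1094) - 31 = 507*(-1/1094) - 31 = -507/1094 - 31 = -34421/1094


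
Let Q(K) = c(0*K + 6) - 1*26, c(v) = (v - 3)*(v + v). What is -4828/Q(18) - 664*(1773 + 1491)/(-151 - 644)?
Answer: 118898/53 ≈ 2243.4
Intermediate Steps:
c(v) = 2*v*(-3 + v) (c(v) = (-3 + v)*(2*v) = 2*v*(-3 + v))
Q(K) = 10 (Q(K) = 2*(0*K + 6)*(-3 + (0*K + 6)) - 1*26 = 2*(0 + 6)*(-3 + (0 + 6)) - 26 = 2*6*(-3 + 6) - 26 = 2*6*3 - 26 = 36 - 26 = 10)
-4828/Q(18) - 664*(1773 + 1491)/(-151 - 644) = -4828/10 - 664*(1773 + 1491)/(-151 - 644) = -4828*⅒ - 664/((-795/3264)) = -2414/5 - 664/((-795*1/3264)) = -2414/5 - 664/(-265/1088) = -2414/5 - 664*(-1088/265) = -2414/5 + 722432/265 = 118898/53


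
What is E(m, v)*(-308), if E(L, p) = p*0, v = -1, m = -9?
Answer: 0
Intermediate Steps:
E(L, p) = 0
E(m, v)*(-308) = 0*(-308) = 0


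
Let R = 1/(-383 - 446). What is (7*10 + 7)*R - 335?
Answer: -277792/829 ≈ -335.09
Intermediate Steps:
R = -1/829 (R = 1/(-829) = -1/829 ≈ -0.0012063)
(7*10 + 7)*R - 335 = (7*10 + 7)*(-1/829) - 335 = (70 + 7)*(-1/829) - 335 = 77*(-1/829) - 335 = -77/829 - 335 = -277792/829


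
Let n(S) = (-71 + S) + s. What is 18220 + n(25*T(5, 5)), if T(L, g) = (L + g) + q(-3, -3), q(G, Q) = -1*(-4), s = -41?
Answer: 18458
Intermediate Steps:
q(G, Q) = 4
T(L, g) = 4 + L + g (T(L, g) = (L + g) + 4 = 4 + L + g)
n(S) = -112 + S (n(S) = (-71 + S) - 41 = -112 + S)
18220 + n(25*T(5, 5)) = 18220 + (-112 + 25*(4 + 5 + 5)) = 18220 + (-112 + 25*14) = 18220 + (-112 + 350) = 18220 + 238 = 18458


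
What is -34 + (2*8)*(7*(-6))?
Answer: -706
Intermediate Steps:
-34 + (2*8)*(7*(-6)) = -34 + 16*(-42) = -34 - 672 = -706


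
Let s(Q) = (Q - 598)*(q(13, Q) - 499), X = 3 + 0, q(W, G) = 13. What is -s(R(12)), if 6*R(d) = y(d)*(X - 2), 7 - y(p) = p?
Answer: -291033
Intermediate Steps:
y(p) = 7 - p
X = 3
R(d) = 7/6 - d/6 (R(d) = ((7 - d)*(3 - 2))/6 = ((7 - d)*1)/6 = (7 - d)/6 = 7/6 - d/6)
s(Q) = 290628 - 486*Q (s(Q) = (Q - 598)*(13 - 499) = (-598 + Q)*(-486) = 290628 - 486*Q)
-s(R(12)) = -(290628 - 486*(7/6 - ⅙*12)) = -(290628 - 486*(7/6 - 2)) = -(290628 - 486*(-⅚)) = -(290628 + 405) = -1*291033 = -291033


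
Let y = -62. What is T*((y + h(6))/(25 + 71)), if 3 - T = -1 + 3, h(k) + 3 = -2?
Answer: -67/96 ≈ -0.69792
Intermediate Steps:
h(k) = -5 (h(k) = -3 - 2 = -5)
T = 1 (T = 3 - (-1 + 3) = 3 - 1*2 = 3 - 2 = 1)
T*((y + h(6))/(25 + 71)) = 1*((-62 - 5)/(25 + 71)) = 1*(-67/96) = -67/96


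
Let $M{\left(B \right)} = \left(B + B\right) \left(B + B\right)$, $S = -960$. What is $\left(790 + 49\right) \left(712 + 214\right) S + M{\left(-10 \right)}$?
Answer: $-745837040$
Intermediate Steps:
$M{\left(B \right)} = 4 B^{2}$ ($M{\left(B \right)} = 2 B 2 B = 4 B^{2}$)
$\left(790 + 49\right) \left(712 + 214\right) S + M{\left(-10 \right)} = \left(790 + 49\right) \left(712 + 214\right) \left(-960\right) + 4 \left(-10\right)^{2} = 839 \cdot 926 \left(-960\right) + 4 \cdot 100 = 776914 \left(-960\right) + 400 = -745837440 + 400 = -745837040$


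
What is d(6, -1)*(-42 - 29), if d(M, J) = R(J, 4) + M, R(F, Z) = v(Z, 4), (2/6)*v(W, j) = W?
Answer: -1278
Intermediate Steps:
v(W, j) = 3*W
R(F, Z) = 3*Z
d(M, J) = 12 + M (d(M, J) = 3*4 + M = 12 + M)
d(6, -1)*(-42 - 29) = (12 + 6)*(-42 - 29) = 18*(-71) = -1278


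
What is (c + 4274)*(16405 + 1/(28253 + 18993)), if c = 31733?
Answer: 27907968210417/47246 ≈ 5.9069e+8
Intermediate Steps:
(c + 4274)*(16405 + 1/(28253 + 18993)) = (31733 + 4274)*(16405 + 1/(28253 + 18993)) = 36007*(16405 + 1/47246) = 36007*(775070631/47246) = 27907968210417/47246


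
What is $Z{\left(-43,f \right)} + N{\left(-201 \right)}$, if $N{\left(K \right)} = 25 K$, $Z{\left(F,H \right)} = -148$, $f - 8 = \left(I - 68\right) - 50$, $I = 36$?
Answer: $-5173$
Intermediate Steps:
$f = -74$ ($f = 8 + \left(\left(36 - 68\right) - 50\right) = 8 - 82 = -74$)
$Z{\left(-43,f \right)} + N{\left(-201 \right)} = -148 + 25 \left(-201\right) = -148 - 5025 = -5173$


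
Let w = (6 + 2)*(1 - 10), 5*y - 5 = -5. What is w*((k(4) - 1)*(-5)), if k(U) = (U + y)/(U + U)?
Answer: -180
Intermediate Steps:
y = 0 (y = 1 + (⅕)*(-5) = 1 - 1 = 0)
k(U) = ½ (k(U) = (U + 0)/(U + U) = U/((2*U)) = U*(1/(2*U)) = ½)
w = -72 (w = 8*(-9) = -72)
w*((k(4) - 1)*(-5)) = -72*(½ - 1)*(-5) = -(-36)*(-5) = -72*5/2 = -180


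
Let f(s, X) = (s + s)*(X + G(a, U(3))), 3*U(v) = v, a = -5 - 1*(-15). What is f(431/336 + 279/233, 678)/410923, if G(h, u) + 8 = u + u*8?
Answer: 18834199/2297881416 ≈ 0.0081963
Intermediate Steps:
a = 10 (a = -5 + 15 = 10)
U(v) = v/3
G(h, u) = -8 + 9*u (G(h, u) = -8 + (u + u*8) = -8 + (u + 8*u) = -8 + 9*u)
f(s, X) = 2*s*(1 + X) (f(s, X) = (s + s)*(X + (-8 + 9*((⅓)*3))) = (2*s)*(X + (-8 + 9*1)) = (2*s)*(X + (-8 + 9)) = (2*s)*(X + 1) = (2*s)*(1 + X) = 2*s*(1 + X))
f(431/336 + 279/233, 678)/410923 = (2*(431/336 + 279/233)*(1 + 678))/410923 = (2*(431*(1/336) + 279*(1/233))*679)*(1/410923) = (2*(431/336 + 279/233)*679)*(1/410923) = (2*(194167/78288)*679)*(1/410923) = (18834199/5592)*(1/410923) = 18834199/2297881416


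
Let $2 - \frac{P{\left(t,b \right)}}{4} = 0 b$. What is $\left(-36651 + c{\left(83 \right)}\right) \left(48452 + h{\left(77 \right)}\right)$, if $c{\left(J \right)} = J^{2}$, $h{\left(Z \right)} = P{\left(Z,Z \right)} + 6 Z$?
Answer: $-1456016564$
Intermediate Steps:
$P{\left(t,b \right)} = 8$ ($P{\left(t,b \right)} = 8 - 4 \cdot 0 b = 8 - 0 = 8 + 0 = 8$)
$h{\left(Z \right)} = 8 + 6 Z$
$\left(-36651 + c{\left(83 \right)}\right) \left(48452 + h{\left(77 \right)}\right) = \left(-36651 + 83^{2}\right) \left(48452 + \left(8 + 6 \cdot 77\right)\right) = \left(-36651 + 6889\right) \left(48452 + \left(8 + 462\right)\right) = - 29762 \left(48452 + 470\right) = \left(-29762\right) 48922 = -1456016564$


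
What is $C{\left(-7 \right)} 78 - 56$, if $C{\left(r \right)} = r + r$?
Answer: $-1148$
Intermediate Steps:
$C{\left(r \right)} = 2 r$
$C{\left(-7 \right)} 78 - 56 = 2 \left(-7\right) 78 - 56 = \left(-14\right) 78 - 56 = -1092 - 56 = -1148$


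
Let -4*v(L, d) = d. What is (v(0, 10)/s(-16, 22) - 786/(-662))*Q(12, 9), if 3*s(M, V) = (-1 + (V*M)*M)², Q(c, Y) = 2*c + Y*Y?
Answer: 290763778445/2332311398 ≈ 124.67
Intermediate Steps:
Q(c, Y) = Y² + 2*c (Q(c, Y) = 2*c + Y² = Y² + 2*c)
v(L, d) = -d/4
s(M, V) = (-1 + V*M²)²/3 (s(M, V) = (-1 + (V*M)*M)²/3 = (-1 + (M*V)*M)²/3 = (-1 + V*M²)²/3)
(v(0, 10)/s(-16, 22) - 786/(-662))*Q(12, 9) = ((-¼*10)/(((-1 + 22*(-16)²)²/3)) - 786/(-662))*(9² + 2*12) = (-5*3/(-1 + 22*256)²/2 - 786*(-1/662))*(81 + 24) = (-5*3/(-1 + 5632)²/2 + 393/331)*105 = (-5/(2*((⅓)*5631²)) + 393/331)*105 = (-5/(2*((⅓)*31708161)) + 393/331)*105 = (-5/2/10569387 + 393/331)*105 = (-5/2*1/10569387 + 393/331)*105 = (-5/21138774 + 393/331)*105 = (8307536527/6996934194)*105 = 290763778445/2332311398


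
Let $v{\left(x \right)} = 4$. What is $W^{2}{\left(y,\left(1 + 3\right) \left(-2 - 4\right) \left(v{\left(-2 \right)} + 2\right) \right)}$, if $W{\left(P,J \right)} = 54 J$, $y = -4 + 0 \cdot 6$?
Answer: $60466176$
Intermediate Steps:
$y = -4$ ($y = -4 + 0 = -4$)
$W^{2}{\left(y,\left(1 + 3\right) \left(-2 - 4\right) \left(v{\left(-2 \right)} + 2\right) \right)} = \left(54 \left(1 + 3\right) \left(-2 - 4\right) \left(4 + 2\right)\right)^{2} = \left(54 \cdot 4 \left(-2 - 4\right) 6\right)^{2} = \left(54 \cdot 4 \left(-6\right) 6\right)^{2} = \left(54 \left(\left(-24\right) 6\right)\right)^{2} = \left(54 \left(-144\right)\right)^{2} = \left(-7776\right)^{2} = 60466176$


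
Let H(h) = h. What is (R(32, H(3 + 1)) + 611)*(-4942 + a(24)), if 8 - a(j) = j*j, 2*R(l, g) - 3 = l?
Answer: -3463035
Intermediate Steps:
R(l, g) = 3/2 + l/2
a(j) = 8 - j**2 (a(j) = 8 - j*j = 8 - j**2)
(R(32, H(3 + 1)) + 611)*(-4942 + a(24)) = ((3/2 + (1/2)*32) + 611)*(-4942 + (8 - 1*24**2)) = ((3/2 + 16) + 611)*(-4942 + (8 - 1*576)) = (35/2 + 611)*(-4942 + (8 - 576)) = 1257*(-4942 - 568)/2 = (1257/2)*(-5510) = -3463035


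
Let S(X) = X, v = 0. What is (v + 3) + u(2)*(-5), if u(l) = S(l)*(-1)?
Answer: 13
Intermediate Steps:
u(l) = -l (u(l) = l*(-1) = -l)
(v + 3) + u(2)*(-5) = (0 + 3) - 1*2*(-5) = 3 - 2*(-5) = 3 + 10 = 13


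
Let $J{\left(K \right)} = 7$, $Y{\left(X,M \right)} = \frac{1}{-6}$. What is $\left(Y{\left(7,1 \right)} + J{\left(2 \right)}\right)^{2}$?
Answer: $\frac{1681}{36} \approx 46.694$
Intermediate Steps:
$Y{\left(X,M \right)} = - \frac{1}{6}$
$\left(Y{\left(7,1 \right)} + J{\left(2 \right)}\right)^{2} = \left(- \frac{1}{6} + 7\right)^{2} = \left(\frac{41}{6}\right)^{2} = \frac{1681}{36}$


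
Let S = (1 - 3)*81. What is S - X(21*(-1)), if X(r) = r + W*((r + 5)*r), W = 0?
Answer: -141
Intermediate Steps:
S = -162 (S = -2*81 = -162)
X(r) = r (X(r) = r + 0*((r + 5)*r) = r + 0*((5 + r)*r) = r + 0*(r*(5 + r)) = r + 0 = r)
S - X(21*(-1)) = -162 - 21*(-1) = -162 - 1*(-21) = -162 + 21 = -141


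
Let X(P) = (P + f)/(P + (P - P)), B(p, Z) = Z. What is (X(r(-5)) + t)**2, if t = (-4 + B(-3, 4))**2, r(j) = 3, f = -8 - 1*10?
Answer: 25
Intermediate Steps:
f = -18 (f = -8 - 10 = -18)
X(P) = (-18 + P)/P (X(P) = (P - 18)/(P + (P - P)) = (-18 + P)/(P + 0) = (-18 + P)/P)
t = 0 (t = (-4 + 4)**2 = 0**2 = 0)
(X(r(-5)) + t)**2 = ((-18 + 3)/3 + 0)**2 = ((1/3)*(-15) + 0)**2 = (-5 + 0)**2 = (-5)**2 = 25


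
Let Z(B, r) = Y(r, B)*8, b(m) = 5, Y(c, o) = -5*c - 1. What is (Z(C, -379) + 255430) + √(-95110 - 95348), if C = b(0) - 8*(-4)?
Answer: 270582 + 3*I*√21162 ≈ 2.7058e+5 + 436.42*I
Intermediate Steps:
Y(c, o) = -1 - 5*c
C = 37 (C = 5 - 8*(-4) = 5 + 32 = 37)
Z(B, r) = -8 - 40*r (Z(B, r) = (-1 - 5*r)*8 = -8 - 40*r)
(Z(C, -379) + 255430) + √(-95110 - 95348) = ((-8 - 40*(-379)) + 255430) + √(-95110 - 95348) = ((-8 + 15160) + 255430) + √(-190458) = (15152 + 255430) + 3*I*√21162 = 270582 + 3*I*√21162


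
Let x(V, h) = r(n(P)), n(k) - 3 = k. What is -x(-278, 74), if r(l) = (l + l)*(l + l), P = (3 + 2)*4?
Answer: -2116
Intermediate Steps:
P = 20 (P = 5*4 = 20)
n(k) = 3 + k
r(l) = 4*l² (r(l) = (2*l)*(2*l) = 4*l²)
x(V, h) = 2116 (x(V, h) = 4*(3 + 20)² = 4*23² = 4*529 = 2116)
-x(-278, 74) = -1*2116 = -2116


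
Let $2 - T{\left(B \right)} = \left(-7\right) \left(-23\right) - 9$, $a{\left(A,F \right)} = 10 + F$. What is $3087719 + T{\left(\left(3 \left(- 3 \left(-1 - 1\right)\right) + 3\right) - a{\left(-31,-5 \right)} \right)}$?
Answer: $3087569$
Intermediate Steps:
$T{\left(B \right)} = -150$ ($T{\left(B \right)} = 2 - \left(\left(-7\right) \left(-23\right) - 9\right) = 2 - \left(161 - 9\right) = 2 - 152 = -150$)
$3087719 + T{\left(\left(3 \left(- 3 \left(-1 - 1\right)\right) + 3\right) - a{\left(-31,-5 \right)} \right)} = 3087719 - 150 = 3087569$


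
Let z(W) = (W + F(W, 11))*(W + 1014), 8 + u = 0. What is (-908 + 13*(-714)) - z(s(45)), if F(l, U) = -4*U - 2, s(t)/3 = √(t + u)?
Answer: 36121 - 2904*√37 ≈ 18457.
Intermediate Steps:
u = -8 (u = -8 + 0 = -8)
s(t) = 3*√(-8 + t) (s(t) = 3*√(t - 8) = 3*√(-8 + t))
F(l, U) = -2 - 4*U
z(W) = (-46 + W)*(1014 + W) (z(W) = (W + (-2 - 4*11))*(W + 1014) = (W + (-2 - 44))*(1014 + W) = (W - 46)*(1014 + W) = (-46 + W)*(1014 + W))
(-908 + 13*(-714)) - z(s(45)) = (-908 + 13*(-714)) - (-46644 + (3*√(-8 + 45))² + 968*(3*√(-8 + 45))) = (-908 - 9282) - (-46644 + (3*√37)² + 968*(3*√37)) = -10190 - (-46644 + 333 + 2904*√37) = -10190 - (-46311 + 2904*√37) = -10190 + (46311 - 2904*√37) = 36121 - 2904*√37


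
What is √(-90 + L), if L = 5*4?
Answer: I*√70 ≈ 8.3666*I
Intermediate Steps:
L = 20
√(-90 + L) = √(-90 + 20) = √(-70) = I*√70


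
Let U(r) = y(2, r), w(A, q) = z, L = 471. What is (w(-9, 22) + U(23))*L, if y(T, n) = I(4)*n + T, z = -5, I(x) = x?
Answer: 41919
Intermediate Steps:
w(A, q) = -5
y(T, n) = T + 4*n (y(T, n) = 4*n + T = T + 4*n)
U(r) = 2 + 4*r
(w(-9, 22) + U(23))*L = (-5 + (2 + 4*23))*471 = (-5 + (2 + 92))*471 = (-5 + 94)*471 = 89*471 = 41919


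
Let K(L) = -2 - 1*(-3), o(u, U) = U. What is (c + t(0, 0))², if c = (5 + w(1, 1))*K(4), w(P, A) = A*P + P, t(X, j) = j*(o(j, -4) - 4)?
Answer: 49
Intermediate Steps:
t(X, j) = -8*j (t(X, j) = j*(-4 - 4) = j*(-8) = -8*j)
K(L) = 1 (K(L) = -2 + 3 = 1)
w(P, A) = P + A*P
c = 7 (c = (5 + 1*(1 + 1))*1 = (5 + 1*2)*1 = (5 + 2)*1 = 7*1 = 7)
(c + t(0, 0))² = (7 - 8*0)² = (7 + 0)² = 7² = 49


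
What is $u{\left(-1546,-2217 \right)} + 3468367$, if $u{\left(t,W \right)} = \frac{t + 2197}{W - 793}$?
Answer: $\frac{1491397717}{430} \approx 3.4684 \cdot 10^{6}$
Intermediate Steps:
$u{\left(t,W \right)} = \frac{2197 + t}{-793 + W}$
$u{\left(-1546,-2217 \right)} + 3468367 = \frac{2197 - 1546}{-793 - 2217} + 3468367 = \frac{1}{-3010} \cdot 651 + 3468367 = \left(- \frac{1}{3010}\right) 651 + 3468367 = - \frac{93}{430} + 3468367 = \frac{1491397717}{430}$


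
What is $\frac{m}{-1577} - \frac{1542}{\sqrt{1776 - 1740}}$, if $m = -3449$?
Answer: $- \frac{401840}{1577} \approx -254.81$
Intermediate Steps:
$\frac{m}{-1577} - \frac{1542}{\sqrt{1776 - 1740}} = - \frac{3449}{-1577} - \frac{1542}{\sqrt{1776 - 1740}} = \left(-3449\right) \left(- \frac{1}{1577}\right) - \frac{1542}{\sqrt{36}} = \frac{3449}{1577} - \frac{1542}{6} = \frac{3449}{1577} - 257 = - \frac{401840}{1577}$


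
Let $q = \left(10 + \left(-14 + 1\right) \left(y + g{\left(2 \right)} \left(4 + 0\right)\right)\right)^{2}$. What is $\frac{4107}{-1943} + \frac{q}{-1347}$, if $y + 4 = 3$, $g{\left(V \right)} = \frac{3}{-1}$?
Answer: $- \frac{67787792}{2617221} \approx -25.901$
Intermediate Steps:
$g{\left(V \right)} = -3$ ($g{\left(V \right)} = 3 \left(-1\right) = -3$)
$y = -1$ ($y = -4 + 3 = -1$)
$q = 32041$ ($q = \left(10 + \left(-14 + 1\right) \left(-1 - 3 \left(4 + 0\right)\right)\right)^{2} = \left(10 - 13 \left(-1 - 12\right)\right)^{2} = \left(10 - -169\right)^{2} = \left(10 + 169\right)^{2} = 179^{2} = 32041$)
$\frac{4107}{-1943} + \frac{q}{-1347} = \frac{4107}{-1943} + \frac{32041}{-1347} = 4107 \left(- \frac{1}{1943}\right) + 32041 \left(- \frac{1}{1347}\right) = - \frac{4107}{1943} - \frac{32041}{1347} = - \frac{67787792}{2617221}$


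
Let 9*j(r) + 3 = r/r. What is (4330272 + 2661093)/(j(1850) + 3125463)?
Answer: 12584457/5625833 ≈ 2.2369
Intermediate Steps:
j(r) = -2/9 (j(r) = -1/3 + (r/r)/9 = -1/3 + (1/9)*1 = -1/3 + 1/9 = -2/9)
(4330272 + 2661093)/(j(1850) + 3125463) = (4330272 + 2661093)/(-2/9 + 3125463) = 6991365/(28129165/9) = 6991365*(9/28129165) = 12584457/5625833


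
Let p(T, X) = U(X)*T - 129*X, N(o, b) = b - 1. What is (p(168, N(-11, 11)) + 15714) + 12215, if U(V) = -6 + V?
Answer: 27311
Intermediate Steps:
N(o, b) = -1 + b
p(T, X) = -129*X + T*(-6 + X) (p(T, X) = (-6 + X)*T - 129*X = T*(-6 + X) - 129*X = -129*X + T*(-6 + X))
(p(168, N(-11, 11)) + 15714) + 12215 = ((-129*(-1 + 11) + 168*(-6 + (-1 + 11))) + 15714) + 12215 = ((-129*10 + 168*(-6 + 10)) + 15714) + 12215 = ((-1290 + 168*4) + 15714) + 12215 = ((-1290 + 672) + 15714) + 12215 = (-618 + 15714) + 12215 = 15096 + 12215 = 27311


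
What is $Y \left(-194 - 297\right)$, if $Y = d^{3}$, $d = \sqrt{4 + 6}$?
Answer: $- 4910 \sqrt{10} \approx -15527.0$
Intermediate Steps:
$d = \sqrt{10} \approx 3.1623$
$Y = 10 \sqrt{10}$ ($Y = \left(\sqrt{10}\right)^{3} = 10 \sqrt{10} \approx 31.623$)
$Y \left(-194 - 297\right) = 10 \sqrt{10} \left(-194 - 297\right) = 10 \sqrt{10} \left(-491\right) = - 4910 \sqrt{10}$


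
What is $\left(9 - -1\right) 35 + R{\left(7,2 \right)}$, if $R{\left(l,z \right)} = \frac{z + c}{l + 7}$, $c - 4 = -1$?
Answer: $\frac{4905}{14} \approx 350.36$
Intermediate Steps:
$c = 3$ ($c = 4 - 1 = 3$)
$R{\left(l,z \right)} = \frac{3 + z}{7 + l}$ ($R{\left(l,z \right)} = \frac{z + 3}{l + 7} = \frac{3 + z}{7 + l}$)
$\left(9 - -1\right) 35 + R{\left(7,2 \right)} = \left(9 - -1\right) 35 + \frac{3 + 2}{7 + 7} = \left(9 + 1\right) 35 + \frac{1}{14} \cdot 5 = 10 \cdot 35 + \frac{1}{14} \cdot 5 = 350 + \frac{5}{14} = \frac{4905}{14}$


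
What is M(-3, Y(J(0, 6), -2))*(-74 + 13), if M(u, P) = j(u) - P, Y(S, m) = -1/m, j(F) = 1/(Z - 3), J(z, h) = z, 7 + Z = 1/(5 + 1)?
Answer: 4331/118 ≈ 36.703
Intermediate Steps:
Z = -41/6 (Z = -7 + 1/(5 + 1) = -7 + 1/6 = -7 + ⅙ = -41/6 ≈ -6.8333)
j(F) = -6/59 (j(F) = 1/(-41/6 - 3) = 1/(-59/6) = -6/59)
M(u, P) = -6/59 - P
M(-3, Y(J(0, 6), -2))*(-74 + 13) = (-6/59 - (-1)/(-2))*(-74 + 13) = (-6/59 - (-1)*(-1)/2)*(-61) = (-6/59 - 1*½)*(-61) = (-6/59 - ½)*(-61) = -71/118*(-61) = 4331/118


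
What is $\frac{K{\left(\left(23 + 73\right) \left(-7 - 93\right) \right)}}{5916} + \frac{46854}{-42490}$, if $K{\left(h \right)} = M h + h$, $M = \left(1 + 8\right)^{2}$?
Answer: $- \frac{1405221511}{10473785} \approx -134.17$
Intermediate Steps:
$M = 81$ ($M = 9^{2} = 81$)
$K{\left(h \right)} = 82 h$ ($K{\left(h \right)} = 81 h + h = 82 h$)
$\frac{K{\left(\left(23 + 73\right) \left(-7 - 93\right) \right)}}{5916} + \frac{46854}{-42490} = \frac{82 \left(23 + 73\right) \left(-7 - 93\right)}{5916} + \frac{46854}{-42490} = 82 \cdot 96 \left(-100\right) \frac{1}{5916} + 46854 \left(- \frac{1}{42490}\right) = 82 \left(-9600\right) \frac{1}{5916} - \frac{23427}{21245} = \left(-787200\right) \frac{1}{5916} - \frac{23427}{21245} = - \frac{65600}{493} - \frac{23427}{21245} = - \frac{1405221511}{10473785}$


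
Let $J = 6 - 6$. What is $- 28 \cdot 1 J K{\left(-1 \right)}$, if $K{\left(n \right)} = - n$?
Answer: $0$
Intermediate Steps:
$J = 0$ ($J = 6 - 6 = 0$)
$- 28 \cdot 1 J K{\left(-1 \right)} = - 28 \cdot 1 \cdot 0 \left(\left(-1\right) \left(-1\right)\right) = \left(-28\right) 0 \cdot 1 = 0 \cdot 1 = 0$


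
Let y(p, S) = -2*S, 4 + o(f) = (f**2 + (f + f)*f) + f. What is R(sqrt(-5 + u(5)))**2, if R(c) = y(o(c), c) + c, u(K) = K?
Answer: 0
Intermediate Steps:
o(f) = -4 + f + 3*f**2 (o(f) = -4 + ((f**2 + (f + f)*f) + f) = -4 + ((f**2 + (2*f)*f) + f) = -4 + ((f**2 + 2*f**2) + f) = -4 + (3*f**2 + f) = -4 + (f + 3*f**2) = -4 + f + 3*f**2)
R(c) = -c (R(c) = -2*c + c = -c)
R(sqrt(-5 + u(5)))**2 = (-sqrt(-5 + 5))**2 = (-sqrt(0))**2 = (-1*0)**2 = 0**2 = 0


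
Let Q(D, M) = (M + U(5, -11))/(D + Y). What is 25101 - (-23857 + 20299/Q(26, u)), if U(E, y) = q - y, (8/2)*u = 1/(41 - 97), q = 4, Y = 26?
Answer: -71992830/3359 ≈ -21433.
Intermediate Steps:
u = -1/224 (u = 1/(4*(41 - 97)) = (¼)/(-56) = (¼)*(-1/56) = -1/224 ≈ -0.0044643)
U(E, y) = 4 - y
Q(D, M) = (15 + M)/(26 + D) (Q(D, M) = (M + (4 - 1*(-11)))/(D + 26) = (M + (4 + 11))/(26 + D) = (M + 15)/(26 + D) = (15 + M)/(26 + D))
25101 - (-23857 + 20299/Q(26, u)) = 25101 - (-23857 + 20299/(((15 - 1/224)/(26 + 26)))) = 25101 - (-23857 + 20299/(((3359/224)/52))) = 25101 - (-23857 + 20299/(((1/52)*(3359/224)))) = 25101 - (-23857 + 20299/(3359/11648)) = 25101 - (-23857 + 20299*(11648/3359)) = 25101 - (-23857 + 236442752/3359) = 25101 - 1*156307089/3359 = 25101 - 156307089/3359 = -71992830/3359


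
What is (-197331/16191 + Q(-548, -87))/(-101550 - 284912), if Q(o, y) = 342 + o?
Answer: 1177559/2085735414 ≈ 0.00056458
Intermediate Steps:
(-197331/16191 + Q(-548, -87))/(-101550 - 284912) = (-197331/16191 + (342 - 548))/(-101550 - 284912) = (-197331*1/16191 - 206)/(-386462) = (-65777/5397 - 206)*(-1/386462) = -1177559/5397*(-1/386462) = 1177559/2085735414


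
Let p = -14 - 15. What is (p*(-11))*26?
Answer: 8294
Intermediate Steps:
p = -29
(p*(-11))*26 = -29*(-11)*26 = 319*26 = 8294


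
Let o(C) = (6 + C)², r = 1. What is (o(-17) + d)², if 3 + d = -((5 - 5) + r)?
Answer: 13689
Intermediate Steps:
d = -4 (d = -3 - ((5 - 5) + 1) = -3 - (0 + 1) = -3 - 1*1 = -3 - 1 = -4)
(o(-17) + d)² = ((6 - 17)² - 4)² = ((-11)² - 4)² = (121 - 4)² = 117² = 13689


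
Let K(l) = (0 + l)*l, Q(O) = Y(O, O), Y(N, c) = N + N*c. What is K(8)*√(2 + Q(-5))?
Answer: 64*√22 ≈ 300.19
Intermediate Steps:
Q(O) = O*(1 + O)
K(l) = l² (K(l) = l*l = l²)
K(8)*√(2 + Q(-5)) = 8²*√(2 - 5*(1 - 5)) = 64*√(2 - 5*(-4)) = 64*√(2 + 20) = 64*√22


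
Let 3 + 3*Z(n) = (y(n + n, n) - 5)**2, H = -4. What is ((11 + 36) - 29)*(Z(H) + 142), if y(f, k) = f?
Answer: 3552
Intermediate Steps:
Z(n) = -1 + (-5 + 2*n)**2/3 (Z(n) = -1 + ((n + n) - 5)**2/3 = -1 + (2*n - 5)**2/3 = -1 + (-5 + 2*n)**2/3)
((11 + 36) - 29)*(Z(H) + 142) = ((11 + 36) - 29)*((-1 + (-5 + 2*(-4))**2/3) + 142) = (47 - 29)*((-1 + (-5 - 8)**2/3) + 142) = 18*((-1 + (1/3)*(-13)**2) + 142) = 18*((-1 + (1/3)*169) + 142) = 18*((-1 + 169/3) + 142) = 18*(166/3 + 142) = 18*(592/3) = 3552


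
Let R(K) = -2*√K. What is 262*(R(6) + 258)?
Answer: 67596 - 524*√6 ≈ 66313.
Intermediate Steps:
262*(R(6) + 258) = 262*(-2*√6 + 258) = 262*(258 - 2*√6) = 67596 - 524*√6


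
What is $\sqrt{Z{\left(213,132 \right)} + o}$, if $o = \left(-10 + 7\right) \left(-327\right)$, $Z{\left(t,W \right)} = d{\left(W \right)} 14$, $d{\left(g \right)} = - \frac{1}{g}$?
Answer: $\frac{\sqrt{4272774}}{66} \approx 31.319$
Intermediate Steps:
$Z{\left(t,W \right)} = - \frac{14}{W}$ ($Z{\left(t,W \right)} = - \frac{1}{W} 14 = - \frac{14}{W}$)
$o = 981$ ($o = \left(-3\right) \left(-327\right) = 981$)
$\sqrt{Z{\left(213,132 \right)} + o} = \sqrt{- \frac{14}{132} + 981} = \sqrt{\left(-14\right) \frac{1}{132} + 981} = \sqrt{- \frac{7}{66} + 981} = \sqrt{\frac{64739}{66}} = \frac{\sqrt{4272774}}{66}$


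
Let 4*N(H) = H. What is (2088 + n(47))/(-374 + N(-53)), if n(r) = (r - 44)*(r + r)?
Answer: -9480/1549 ≈ -6.1201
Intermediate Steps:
n(r) = 2*r*(-44 + r) (n(r) = (-44 + r)*(2*r) = 2*r*(-44 + r))
N(H) = H/4
(2088 + n(47))/(-374 + N(-53)) = (2088 + 2*47*(-44 + 47))/(-374 + (¼)*(-53)) = (2088 + 2*47*3)/(-374 - 53/4) = (2088 + 282)/(-1549/4) = 2370*(-4/1549) = -9480/1549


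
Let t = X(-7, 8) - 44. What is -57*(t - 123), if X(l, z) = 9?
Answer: 9006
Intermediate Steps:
t = -35 (t = 9 - 44 = -35)
-57*(t - 123) = -57*(-35 - 123) = -57*(-158) = 9006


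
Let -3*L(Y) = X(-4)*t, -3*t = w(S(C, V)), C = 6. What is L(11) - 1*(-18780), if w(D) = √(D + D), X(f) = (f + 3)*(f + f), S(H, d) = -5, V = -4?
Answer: 18780 + 8*I*√10/9 ≈ 18780.0 + 2.8109*I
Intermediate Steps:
X(f) = 2*f*(3 + f) (X(f) = (3 + f)*(2*f) = 2*f*(3 + f))
w(D) = √2*√D (w(D) = √(2*D) = √2*√D)
t = -I*√10/3 (t = -√2*√(-5)/3 = -√2*I*√5/3 = -I*√10/3 ≈ -1.0541*I)
L(Y) = 8*I*√10/9 (L(Y) = -2*(-4)*(3 - 4)*(-I*√10/3)/3 = -2*(-4)*(-1)*(-I*√10/3)/3 = -8*(-I*√10/3)/3 = -(-8)*I*√10/9 = 8*I*√10/9)
L(11) - 1*(-18780) = 8*I*√10/9 - 1*(-18780) = 8*I*√10/9 + 18780 = 18780 + 8*I*√10/9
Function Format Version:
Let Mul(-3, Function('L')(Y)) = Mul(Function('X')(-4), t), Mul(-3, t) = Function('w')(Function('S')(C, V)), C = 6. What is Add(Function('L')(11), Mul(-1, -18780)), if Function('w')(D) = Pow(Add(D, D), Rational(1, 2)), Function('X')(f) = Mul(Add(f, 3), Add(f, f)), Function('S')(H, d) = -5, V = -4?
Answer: Add(18780, Mul(Rational(8, 9), I, Pow(10, Rational(1, 2)))) ≈ Add(18780., Mul(2.8109, I))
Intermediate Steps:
Function('X')(f) = Mul(2, f, Add(3, f)) (Function('X')(f) = Mul(Add(3, f), Mul(2, f)) = Mul(2, f, Add(3, f)))
Function('w')(D) = Mul(Pow(2, Rational(1, 2)), Pow(D, Rational(1, 2))) (Function('w')(D) = Pow(Mul(2, D), Rational(1, 2)) = Mul(Pow(2, Rational(1, 2)), Pow(D, Rational(1, 2))))
t = Mul(Rational(-1, 3), I, Pow(10, Rational(1, 2))) (t = Mul(Rational(-1, 3), Mul(Pow(2, Rational(1, 2)), Pow(-5, Rational(1, 2)))) = Mul(Rational(-1, 3), Mul(Pow(2, Rational(1, 2)), Mul(I, Pow(5, Rational(1, 2))))) = Mul(Rational(-1, 3), Mul(I, Pow(10, Rational(1, 2)))) = Mul(Rational(-1, 3), I, Pow(10, Rational(1, 2))) ≈ Mul(-1.0541, I))
Function('L')(Y) = Mul(Rational(8, 9), I, Pow(10, Rational(1, 2))) (Function('L')(Y) = Mul(Rational(-1, 3), Mul(Mul(2, -4, Add(3, -4)), Mul(Rational(-1, 3), I, Pow(10, Rational(1, 2))))) = Mul(Rational(-1, 3), Mul(Mul(2, -4, -1), Mul(Rational(-1, 3), I, Pow(10, Rational(1, 2))))) = Mul(Rational(-1, 3), Mul(8, Mul(Rational(-1, 3), I, Pow(10, Rational(1, 2))))) = Mul(Rational(-1, 3), Mul(Rational(-8, 3), I, Pow(10, Rational(1, 2)))) = Mul(Rational(8, 9), I, Pow(10, Rational(1, 2))))
Add(Function('L')(11), Mul(-1, -18780)) = Add(Mul(Rational(8, 9), I, Pow(10, Rational(1, 2))), Mul(-1, -18780)) = Add(Mul(Rational(8, 9), I, Pow(10, Rational(1, 2))), 18780) = Add(18780, Mul(Rational(8, 9), I, Pow(10, Rational(1, 2))))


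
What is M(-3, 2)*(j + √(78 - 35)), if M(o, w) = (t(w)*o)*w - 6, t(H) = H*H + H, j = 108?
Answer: -4536 - 42*√43 ≈ -4811.4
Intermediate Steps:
t(H) = H + H² (t(H) = H² + H = H + H²)
M(o, w) = -6 + o*w²*(1 + w) (M(o, w) = ((w*(1 + w))*o)*w - 6 = (o*w*(1 + w))*w - 6 = o*w²*(1 + w) - 6 = -6 + o*w²*(1 + w))
M(-3, 2)*(j + √(78 - 35)) = (-6 - 3*2²*(1 + 2))*(108 + √(78 - 35)) = (-6 - 3*4*3)*(108 + √43) = (-6 - 36)*(108 + √43) = -42*(108 + √43) = -4536 - 42*√43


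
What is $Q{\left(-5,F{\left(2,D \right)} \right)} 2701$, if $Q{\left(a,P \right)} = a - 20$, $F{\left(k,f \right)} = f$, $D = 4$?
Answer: $-67525$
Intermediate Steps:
$Q{\left(a,P \right)} = -20 + a$ ($Q{\left(a,P \right)} = a - 20 = -20 + a$)
$Q{\left(-5,F{\left(2,D \right)} \right)} 2701 = \left(-20 - 5\right) 2701 = \left(-25\right) 2701 = -67525$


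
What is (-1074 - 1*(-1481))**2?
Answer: 165649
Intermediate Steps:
(-1074 - 1*(-1481))**2 = (-1074 + 1481)**2 = 407**2 = 165649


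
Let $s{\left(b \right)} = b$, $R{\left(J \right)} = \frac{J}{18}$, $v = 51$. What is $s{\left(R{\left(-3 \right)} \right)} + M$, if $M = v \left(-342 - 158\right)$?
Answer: $- \frac{153001}{6} \approx -25500.0$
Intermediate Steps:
$R{\left(J \right)} = \frac{J}{18}$ ($R{\left(J \right)} = J \frac{1}{18} = \frac{J}{18}$)
$M = -25500$ ($M = 51 \left(-342 - 158\right) = 51 \left(-500\right) = -25500$)
$s{\left(R{\left(-3 \right)} \right)} + M = \frac{1}{18} \left(-3\right) - 25500 = - \frac{1}{6} - 25500 = - \frac{153001}{6}$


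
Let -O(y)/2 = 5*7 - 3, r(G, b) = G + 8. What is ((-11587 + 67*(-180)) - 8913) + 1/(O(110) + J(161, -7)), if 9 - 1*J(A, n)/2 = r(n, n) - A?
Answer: -8921439/274 ≈ -32560.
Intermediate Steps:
r(G, b) = 8 + G
J(A, n) = 2 - 2*n + 2*A (J(A, n) = 18 - 2*((8 + n) - A) = 18 - 2*(8 + n - A) = 18 + (-16 - 2*n + 2*A) = 2 - 2*n + 2*A)
O(y) = -64 (O(y) = -2*(5*7 - 3) = -2*(35 - 3) = -2*32 = -64)
((-11587 + 67*(-180)) - 8913) + 1/(O(110) + J(161, -7)) = ((-11587 + 67*(-180)) - 8913) + 1/(-64 + (2 - 2*(-7) + 2*161)) = ((-11587 - 12060) - 8913) + 1/(-64 + (2 + 14 + 322)) = (-23647 - 8913) + 1/(-64 + 338) = -32560 + 1/274 = -8921439/274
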